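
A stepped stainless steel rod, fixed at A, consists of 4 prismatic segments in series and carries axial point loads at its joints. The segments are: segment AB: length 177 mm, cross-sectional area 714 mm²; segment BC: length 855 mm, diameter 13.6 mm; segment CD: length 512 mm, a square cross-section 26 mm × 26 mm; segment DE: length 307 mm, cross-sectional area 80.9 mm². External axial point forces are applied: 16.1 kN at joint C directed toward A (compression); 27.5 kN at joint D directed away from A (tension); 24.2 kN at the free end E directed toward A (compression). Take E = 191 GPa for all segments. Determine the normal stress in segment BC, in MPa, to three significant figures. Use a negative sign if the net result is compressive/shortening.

-88.1 MPa

Internal axial forces (sectioning from the free end, tension +): N_DE = -24.2 kN, N_CD = 3.3 kN, N_BC = -12.8 kN, N_AB = -12.8 kN.
A_BC = 145.3 mm².
σ_BC = N_BC/A_BC = -12800/145.3 = -88.11 MPa.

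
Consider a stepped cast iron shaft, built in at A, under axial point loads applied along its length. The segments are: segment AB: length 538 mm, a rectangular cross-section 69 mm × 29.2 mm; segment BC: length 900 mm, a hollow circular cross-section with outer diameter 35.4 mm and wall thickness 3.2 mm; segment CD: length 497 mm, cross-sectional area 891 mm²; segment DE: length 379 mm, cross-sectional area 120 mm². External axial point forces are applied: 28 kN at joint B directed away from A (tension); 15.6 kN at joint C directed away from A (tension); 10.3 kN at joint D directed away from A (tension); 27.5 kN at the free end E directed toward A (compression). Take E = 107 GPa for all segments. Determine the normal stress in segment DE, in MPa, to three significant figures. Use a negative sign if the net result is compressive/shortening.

-229 MPa

Internal axial forces (sectioning from the free end, tension +): N_DE = -27.5 kN, N_CD = -17.2 kN, N_BC = -1.6 kN, N_AB = 26.4 kN.
σ_DE = N_DE/A_DE = -27500/120 = -229.2 MPa.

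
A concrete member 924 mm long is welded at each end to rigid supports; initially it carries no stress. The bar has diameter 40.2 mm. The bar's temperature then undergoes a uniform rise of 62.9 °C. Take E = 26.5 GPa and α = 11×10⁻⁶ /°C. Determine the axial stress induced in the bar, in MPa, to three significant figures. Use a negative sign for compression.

Free thermal expansion αLΔT = 11e-6 · 924 · 62.9 = 0.6393 mm.
The walls impose strain ε = −(0.6393)/924 = -6.9190e-04; σ = Eε = 26500 · -6.9190e-04 = -18.34 MPa.

-18.3 MPa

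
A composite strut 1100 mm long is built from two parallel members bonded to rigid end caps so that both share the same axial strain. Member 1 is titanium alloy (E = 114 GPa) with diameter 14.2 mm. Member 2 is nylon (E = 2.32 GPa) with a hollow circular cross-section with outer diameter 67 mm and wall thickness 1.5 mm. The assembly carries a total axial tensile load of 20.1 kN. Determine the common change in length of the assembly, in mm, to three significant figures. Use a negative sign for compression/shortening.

A_1 = 158.4 mm².
A_2 = 308.7 mm².
Equal strain + equilibrium ⇒ each member carries load in proportion to AE: A₁E₁ = 18050000 N, A₂E₂ = 716100 N, ΣAE = 18770000 N.
δ = PL/ΣAE = 20100·1100/18770000 = 1.178 mm.

1.18 mm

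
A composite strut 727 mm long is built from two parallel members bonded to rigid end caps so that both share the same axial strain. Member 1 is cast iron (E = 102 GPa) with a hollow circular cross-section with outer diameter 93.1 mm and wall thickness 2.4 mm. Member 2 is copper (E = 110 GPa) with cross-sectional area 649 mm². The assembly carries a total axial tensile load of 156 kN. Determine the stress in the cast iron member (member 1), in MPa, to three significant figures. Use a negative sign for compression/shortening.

113 MPa

A_1 = 683.9 mm².
Equal strain + equilibrium ⇒ each member carries load in proportion to AE: A₁E₁ = 69750000 N, A₂E₂ = 71390000 N, ΣAE = 141100000 N.
σ₁ = P·E₁/ΣAE = 156000·102000/141100000 = 112.7 MPa.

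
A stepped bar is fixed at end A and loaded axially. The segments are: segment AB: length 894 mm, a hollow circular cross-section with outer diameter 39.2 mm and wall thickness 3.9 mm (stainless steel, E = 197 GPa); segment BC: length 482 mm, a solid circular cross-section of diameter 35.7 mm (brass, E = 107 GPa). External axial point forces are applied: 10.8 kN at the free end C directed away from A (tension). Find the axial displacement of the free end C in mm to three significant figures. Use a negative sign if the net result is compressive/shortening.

Internal axial forces (sectioning from the free end, tension +): N_BC = 10.8 kN, N_AB = 10.8 kN.
A_AB = 432.5 mm².
A_BC = 1001 mm².
δ_AB = 10800·894/(432.5·197000) = 0.1133 mm
δ_BC = 10800·482/(1001·107000) = 0.0486 mm
δ = Σδ_i = 0.1619 mm.

0.162 mm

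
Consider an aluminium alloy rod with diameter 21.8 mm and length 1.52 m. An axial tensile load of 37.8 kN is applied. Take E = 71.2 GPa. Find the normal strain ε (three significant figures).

0.00142

A = 373.3 mm².
σ = N/A = 101.3 MPa; ε = σ/E = 101.3/71200 = 1.422e-03.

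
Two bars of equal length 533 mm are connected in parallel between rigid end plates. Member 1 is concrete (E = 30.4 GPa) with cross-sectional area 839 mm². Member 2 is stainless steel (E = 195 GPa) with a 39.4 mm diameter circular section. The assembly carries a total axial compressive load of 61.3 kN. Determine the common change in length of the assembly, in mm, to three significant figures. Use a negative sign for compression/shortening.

-0.124 mm

A_2 = 1219 mm².
Equal strain + equilibrium ⇒ each member carries load in proportion to AE: A₁E₁ = 25510000 N, A₂E₂ = 237700000 N, ΣAE = 263300000 N.
δ = PL/ΣAE = -61300·533/263300000 = -0.1241 mm.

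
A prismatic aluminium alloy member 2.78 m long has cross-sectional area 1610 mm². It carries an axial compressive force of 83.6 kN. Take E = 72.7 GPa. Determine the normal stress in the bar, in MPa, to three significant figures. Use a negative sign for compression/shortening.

σ = N/A = -83600/1610 = -51.93 MPa.

-51.9 MPa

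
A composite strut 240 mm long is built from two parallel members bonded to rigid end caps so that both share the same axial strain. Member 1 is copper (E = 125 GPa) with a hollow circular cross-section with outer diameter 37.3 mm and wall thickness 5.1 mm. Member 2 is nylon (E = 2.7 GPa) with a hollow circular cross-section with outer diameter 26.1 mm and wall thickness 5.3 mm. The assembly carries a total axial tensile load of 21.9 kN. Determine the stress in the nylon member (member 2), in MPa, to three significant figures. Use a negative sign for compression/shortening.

A_1 = 515.9 mm².
A_2 = 346.3 mm².
Equal strain + equilibrium ⇒ each member carries load in proportion to AE: A₁E₁ = 64490000 N, A₂E₂ = 935100 N, ΣAE = 65420000 N.
σ₂ = P·E₂/ΣAE = 21900·2700/65420000 = 0.9038 MPa.

0.904 MPa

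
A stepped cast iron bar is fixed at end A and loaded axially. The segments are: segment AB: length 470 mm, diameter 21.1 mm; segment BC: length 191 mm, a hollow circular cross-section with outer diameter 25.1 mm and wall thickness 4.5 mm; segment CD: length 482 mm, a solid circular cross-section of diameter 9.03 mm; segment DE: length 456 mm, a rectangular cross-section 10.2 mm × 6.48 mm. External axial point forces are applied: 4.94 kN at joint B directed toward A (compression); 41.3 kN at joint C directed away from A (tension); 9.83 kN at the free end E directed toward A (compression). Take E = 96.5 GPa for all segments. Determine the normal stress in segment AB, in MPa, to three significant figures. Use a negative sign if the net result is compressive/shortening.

Internal axial forces (sectioning from the free end, tension +): N_DE = -9.83 kN, N_CD = -9.83 kN, N_BC = 31.47 kN, N_AB = 26.53 kN.
A_AB = 349.7 mm².
σ_AB = N_AB/A_AB = 26530/349.7 = 75.87 MPa.

75.9 MPa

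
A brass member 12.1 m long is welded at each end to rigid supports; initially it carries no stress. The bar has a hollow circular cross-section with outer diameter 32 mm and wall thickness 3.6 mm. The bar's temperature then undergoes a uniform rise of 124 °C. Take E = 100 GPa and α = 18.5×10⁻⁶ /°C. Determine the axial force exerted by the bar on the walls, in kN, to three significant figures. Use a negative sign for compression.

Free thermal expansion αLΔT = 18.5e-6 · 12100 · 124 = 27.76 mm.
The walls impose strain ε = −(27.76)/12100 = -2.2940e-03; σ = Eε = 100000 · -2.2940e-03 = -229.4 MPa.
Wall reaction R = σ·A = -229.4·321.2 = -73680 N = -73.68 kN.

-73.7 kN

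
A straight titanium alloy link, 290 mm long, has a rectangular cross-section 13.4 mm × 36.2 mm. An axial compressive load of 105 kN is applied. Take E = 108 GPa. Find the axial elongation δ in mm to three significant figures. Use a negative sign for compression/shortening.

A = 485.1 mm².
δ_mech = NL/(AE) = -105000·290/(485.1·108000) = -0.5812 mm.

-0.581 mm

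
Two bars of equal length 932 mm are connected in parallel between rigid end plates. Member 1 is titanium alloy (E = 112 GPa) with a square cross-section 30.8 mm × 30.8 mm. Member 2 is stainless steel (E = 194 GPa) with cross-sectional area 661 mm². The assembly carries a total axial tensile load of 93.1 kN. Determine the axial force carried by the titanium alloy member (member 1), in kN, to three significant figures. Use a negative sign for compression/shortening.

A_1 = 948.6 mm².
Equal strain + equilibrium ⇒ each member carries load in proportion to AE: A₁E₁ = 106200000 N, A₂E₂ = 128200000 N, ΣAE = 234500000 N.
F₁ = P·A₁E₁/ΣAE = 93100·106200000/234500000 = 42190 N.

42.2 kN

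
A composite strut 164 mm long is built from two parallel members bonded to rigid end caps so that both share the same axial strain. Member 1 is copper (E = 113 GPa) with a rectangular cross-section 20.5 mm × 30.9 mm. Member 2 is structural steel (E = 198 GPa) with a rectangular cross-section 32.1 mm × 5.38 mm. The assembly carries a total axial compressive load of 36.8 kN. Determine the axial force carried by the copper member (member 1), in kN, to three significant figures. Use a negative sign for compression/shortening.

-24.9 kN

A_1 = 633.4 mm².
A_2 = 172.7 mm².
Equal strain + equilibrium ⇒ each member carries load in proportion to AE: A₁E₁ = 71580000 N, A₂E₂ = 34190000 N, ΣAE = 105800000 N.
F₁ = P·A₁E₁/ΣAE = -36800·71580000/105800000 = -24900 N.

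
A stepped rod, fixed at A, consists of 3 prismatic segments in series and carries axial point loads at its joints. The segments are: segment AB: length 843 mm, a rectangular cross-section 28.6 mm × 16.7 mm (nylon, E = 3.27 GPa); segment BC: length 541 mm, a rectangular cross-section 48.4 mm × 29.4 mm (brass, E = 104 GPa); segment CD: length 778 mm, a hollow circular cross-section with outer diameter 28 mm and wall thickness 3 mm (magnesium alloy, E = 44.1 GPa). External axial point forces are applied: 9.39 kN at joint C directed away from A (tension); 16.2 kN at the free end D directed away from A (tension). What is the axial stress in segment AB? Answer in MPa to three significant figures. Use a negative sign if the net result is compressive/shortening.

53.6 MPa

Internal axial forces (sectioning from the free end, tension +): N_CD = 16.2 kN, N_BC = 25.59 kN, N_AB = 25.59 kN.
A_AB = 477.6 mm².
σ_AB = N_AB/A_AB = 25590/477.6 = 53.58 MPa.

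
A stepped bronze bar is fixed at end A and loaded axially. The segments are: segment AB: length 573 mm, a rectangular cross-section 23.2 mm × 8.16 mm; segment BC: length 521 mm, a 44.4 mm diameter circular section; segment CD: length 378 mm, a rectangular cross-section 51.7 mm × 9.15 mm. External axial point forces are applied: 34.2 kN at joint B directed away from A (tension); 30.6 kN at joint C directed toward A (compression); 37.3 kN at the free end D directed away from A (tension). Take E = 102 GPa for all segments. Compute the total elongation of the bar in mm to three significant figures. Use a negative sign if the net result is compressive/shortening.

Internal axial forces (sectioning from the free end, tension +): N_CD = 37.3 kN, N_BC = 6.7 kN, N_AB = 40.9 kN.
A_AB = 189.3 mm².
A_BC = 1548 mm².
A_CD = 473.1 mm².
δ_AB = 40900·573/(189.3·102000) = 1.214 mm
δ_BC = 6700·521/(1548·102000) = 0.0221 mm
δ_CD = 37300·378/(473.1·102000) = 0.2922 mm
δ = Σδ_i = 1.528 mm.

1.53 mm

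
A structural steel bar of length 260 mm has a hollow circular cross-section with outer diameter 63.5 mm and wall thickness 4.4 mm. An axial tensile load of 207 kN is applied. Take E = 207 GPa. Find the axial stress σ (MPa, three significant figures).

A = 816.9 mm².
σ = N/A = 207000/816.9 = 253.4 MPa.

253 MPa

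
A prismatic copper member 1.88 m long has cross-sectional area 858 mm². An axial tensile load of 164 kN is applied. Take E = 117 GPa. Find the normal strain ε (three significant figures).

σ = N/A = 191.1 MPa; ε = σ/E = 191.1/117000 = 1.634e-03.

0.00163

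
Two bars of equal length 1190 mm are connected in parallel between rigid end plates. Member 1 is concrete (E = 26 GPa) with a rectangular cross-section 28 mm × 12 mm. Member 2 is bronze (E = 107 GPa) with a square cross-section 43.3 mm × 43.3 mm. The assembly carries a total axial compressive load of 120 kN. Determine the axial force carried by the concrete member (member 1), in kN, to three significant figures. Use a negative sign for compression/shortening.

-5.01 kN

A_1 = 336 mm².
A_2 = 1875 mm².
Equal strain + equilibrium ⇒ each member carries load in proportion to AE: A₁E₁ = 8736000 N, A₂E₂ = 200600000 N, ΣAE = 209300000 N.
F₁ = P·A₁E₁/ΣAE = -120000·8736000/209300000 = -5008 N.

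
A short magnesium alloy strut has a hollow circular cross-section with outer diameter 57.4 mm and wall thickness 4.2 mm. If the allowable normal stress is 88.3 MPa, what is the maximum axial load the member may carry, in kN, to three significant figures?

A = 702 mm².
P_max = σ_allow · A = 88.3 · 702 = 61980 N = 61.98 kN.

62.0 kN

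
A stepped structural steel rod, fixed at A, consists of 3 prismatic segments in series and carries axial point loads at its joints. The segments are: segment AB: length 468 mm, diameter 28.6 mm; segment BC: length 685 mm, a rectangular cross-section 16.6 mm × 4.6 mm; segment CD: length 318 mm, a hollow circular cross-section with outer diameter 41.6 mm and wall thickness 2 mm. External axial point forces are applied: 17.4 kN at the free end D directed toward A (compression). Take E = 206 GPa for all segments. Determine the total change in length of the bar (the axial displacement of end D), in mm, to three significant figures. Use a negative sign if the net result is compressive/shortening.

Internal axial forces (sectioning from the free end, tension +): N_CD = -17.4 kN, N_BC = -17.4 kN, N_AB = -17.4 kN.
A_AB = 642.4 mm².
A_BC = 76.36 mm².
A_CD = 248.8 mm².
δ_AB = -17400·468/(642.4·206000) = -0.06153 mm
δ_BC = -17400·685/(76.36·206000) = -0.7577 mm
δ_CD = -17400·318/(248.8·206000) = -0.108 mm
δ = Σδ_i = -0.9272 mm.

-0.927 mm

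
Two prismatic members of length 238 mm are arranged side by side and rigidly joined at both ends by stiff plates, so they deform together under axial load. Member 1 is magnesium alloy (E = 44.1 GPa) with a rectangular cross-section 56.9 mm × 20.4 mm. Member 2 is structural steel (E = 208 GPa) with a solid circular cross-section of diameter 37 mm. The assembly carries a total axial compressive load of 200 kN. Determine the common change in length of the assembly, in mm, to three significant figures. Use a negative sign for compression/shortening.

A_1 = 1161 mm².
A_2 = 1075 mm².
Equal strain + equilibrium ⇒ each member carries load in proportion to AE: A₁E₁ = 51190000 N, A₂E₂ = 223600000 N, ΣAE = 274800000 N.
δ = PL/ΣAE = -200000·238/274800000 = -0.1732 mm.

-0.173 mm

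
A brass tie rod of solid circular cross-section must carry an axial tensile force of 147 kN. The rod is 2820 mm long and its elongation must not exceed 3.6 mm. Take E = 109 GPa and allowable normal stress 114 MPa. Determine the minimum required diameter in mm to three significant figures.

40.5 mm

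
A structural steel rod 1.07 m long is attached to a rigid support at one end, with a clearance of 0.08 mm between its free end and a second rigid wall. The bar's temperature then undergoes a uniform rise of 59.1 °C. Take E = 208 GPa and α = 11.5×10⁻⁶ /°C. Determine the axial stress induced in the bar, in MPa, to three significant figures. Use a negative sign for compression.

-126 MPa

Free thermal expansion αLΔT = 11.5e-6 · 1070 · 59.1 = 0.7272 mm.
The walls engage after the gap closes; constrained expansion = 0.7272 − 0.08 = 0.6472 mm.
The walls impose strain ε = −(0.6472)/1070 = -6.0488e-04; σ = Eε = 208000 · -6.0488e-04 = -125.8 MPa.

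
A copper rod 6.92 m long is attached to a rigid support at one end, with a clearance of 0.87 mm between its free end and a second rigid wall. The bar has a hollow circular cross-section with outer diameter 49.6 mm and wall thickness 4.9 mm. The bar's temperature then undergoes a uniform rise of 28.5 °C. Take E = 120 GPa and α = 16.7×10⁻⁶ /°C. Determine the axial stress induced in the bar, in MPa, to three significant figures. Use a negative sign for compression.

-42.0 MPa

Free thermal expansion αLΔT = 16.7e-6 · 6920 · 28.5 = 3.294 mm.
The walls engage after the gap closes; constrained expansion = 3.294 − 0.87 = 2.424 mm.
The walls impose strain ε = −(2.424)/6920 = -3.5023e-04; σ = Eε = 120000 · -3.5023e-04 = -42.03 MPa.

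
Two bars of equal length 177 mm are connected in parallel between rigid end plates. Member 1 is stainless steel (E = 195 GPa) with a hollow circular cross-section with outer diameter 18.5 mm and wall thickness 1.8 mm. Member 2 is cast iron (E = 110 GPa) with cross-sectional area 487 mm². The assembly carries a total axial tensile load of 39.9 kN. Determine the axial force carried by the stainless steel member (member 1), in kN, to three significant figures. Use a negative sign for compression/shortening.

10.2 kN

A_1 = 94.44 mm².
Equal strain + equilibrium ⇒ each member carries load in proportion to AE: A₁E₁ = 18420000 N, A₂E₂ = 53570000 N, ΣAE = 71990000 N.
F₁ = P·A₁E₁/ΣAE = 39900·18420000/71990000 = 10210 N.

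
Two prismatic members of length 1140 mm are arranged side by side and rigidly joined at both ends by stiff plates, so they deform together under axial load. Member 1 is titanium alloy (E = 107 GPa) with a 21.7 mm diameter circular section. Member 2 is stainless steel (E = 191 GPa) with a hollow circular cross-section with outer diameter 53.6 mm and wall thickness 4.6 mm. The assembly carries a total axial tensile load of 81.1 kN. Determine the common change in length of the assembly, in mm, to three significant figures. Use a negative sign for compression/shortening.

0.529 mm

A_1 = 369.8 mm².
A_2 = 708.1 mm².
Equal strain + equilibrium ⇒ each member carries load in proportion to AE: A₁E₁ = 39570000 N, A₂E₂ = 135200000 N, ΣAE = 174800000 N.
δ = PL/ΣAE = 81100·1140/174800000 = 0.5288 mm.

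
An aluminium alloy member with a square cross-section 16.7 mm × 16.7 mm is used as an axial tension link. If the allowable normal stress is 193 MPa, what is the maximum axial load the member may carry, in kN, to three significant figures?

A = 278.9 mm².
P_max = σ_allow · A = 193 · 278.9 = 53830 N = 53.83 kN.

53.8 kN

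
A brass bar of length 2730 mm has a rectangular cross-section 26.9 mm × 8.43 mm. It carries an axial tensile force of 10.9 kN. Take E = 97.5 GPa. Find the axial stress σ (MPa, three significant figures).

A = 226.8 mm².
σ = N/A = 10900/226.8 = 48.07 MPa.

48.1 MPa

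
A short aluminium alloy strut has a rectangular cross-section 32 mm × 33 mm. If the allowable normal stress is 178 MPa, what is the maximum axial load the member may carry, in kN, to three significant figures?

188 kN

A = 1056 mm².
P_max = σ_allow · A = 178 · 1056 = 188000 N = 188 kN.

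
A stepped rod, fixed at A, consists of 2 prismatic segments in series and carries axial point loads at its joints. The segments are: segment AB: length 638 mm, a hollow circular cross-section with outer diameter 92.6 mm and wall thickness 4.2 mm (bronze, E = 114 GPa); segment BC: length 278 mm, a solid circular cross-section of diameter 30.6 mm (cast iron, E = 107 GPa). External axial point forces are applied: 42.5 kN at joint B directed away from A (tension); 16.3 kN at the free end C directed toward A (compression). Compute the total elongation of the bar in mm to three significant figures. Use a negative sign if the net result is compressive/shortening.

0.0681 mm

Internal axial forces (sectioning from the free end, tension +): N_BC = -16.3 kN, N_AB = 26.2 kN.
A_AB = 1166 mm².
A_BC = 735.4 mm².
δ_AB = 26200·638/(1166·114000) = 0.1257 mm
δ_BC = -16300·278/(735.4·107000) = -0.05759 mm
δ = Σδ_i = 0.06812 mm.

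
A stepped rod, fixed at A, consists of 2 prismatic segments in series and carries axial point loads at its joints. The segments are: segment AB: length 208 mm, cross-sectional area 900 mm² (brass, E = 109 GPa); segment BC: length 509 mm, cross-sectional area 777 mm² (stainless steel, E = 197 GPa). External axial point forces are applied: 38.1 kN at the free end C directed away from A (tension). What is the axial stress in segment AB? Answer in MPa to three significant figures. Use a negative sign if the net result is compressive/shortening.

42.3 MPa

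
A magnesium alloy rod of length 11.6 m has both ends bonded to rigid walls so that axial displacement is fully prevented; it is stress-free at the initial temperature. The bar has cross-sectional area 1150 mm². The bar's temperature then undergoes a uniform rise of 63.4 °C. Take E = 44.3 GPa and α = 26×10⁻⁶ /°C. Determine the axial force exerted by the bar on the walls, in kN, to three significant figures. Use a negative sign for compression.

-84.0 kN

Free thermal expansion αLΔT = 26e-6 · 11600 · 63.4 = 19.12 mm.
The walls impose strain ε = −(19.12)/11600 = -1.6484e-03; σ = Eε = 44300 · -1.6484e-03 = -73.02 MPa.
Wall reaction R = σ·A = -73.02·1150 = -83980 N = -83.98 kN.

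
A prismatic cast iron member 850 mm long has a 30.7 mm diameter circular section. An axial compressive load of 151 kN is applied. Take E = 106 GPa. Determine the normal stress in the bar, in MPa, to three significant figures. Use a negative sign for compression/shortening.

-204 MPa

A = 740.2 mm².
σ = N/A = -151000/740.2 = -204 MPa.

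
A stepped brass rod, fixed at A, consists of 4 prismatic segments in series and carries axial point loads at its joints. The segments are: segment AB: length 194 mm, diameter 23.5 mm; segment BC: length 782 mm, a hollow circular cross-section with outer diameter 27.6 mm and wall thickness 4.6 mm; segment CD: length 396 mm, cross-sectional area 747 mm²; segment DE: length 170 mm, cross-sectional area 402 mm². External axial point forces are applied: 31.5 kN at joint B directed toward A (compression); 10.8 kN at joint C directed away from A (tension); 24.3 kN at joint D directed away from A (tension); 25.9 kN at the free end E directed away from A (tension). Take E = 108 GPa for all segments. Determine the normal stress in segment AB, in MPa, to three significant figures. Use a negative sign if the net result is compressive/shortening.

Internal axial forces (sectioning from the free end, tension +): N_DE = 25.9 kN, N_CD = 50.2 kN, N_BC = 61 kN, N_AB = 29.5 kN.
A_AB = 433.7 mm².
σ_AB = N_AB/A_AB = 29500/433.7 = 68.01 MPa.

68.0 MPa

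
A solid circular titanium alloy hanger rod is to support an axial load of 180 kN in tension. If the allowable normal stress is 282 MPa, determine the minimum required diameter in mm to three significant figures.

Required area A ≥ P/σ_allow = 180000/282 = 638.3 mm².
For a solid circular section, d ≥ √(4A/π) = 28.51 mm.

28.5 mm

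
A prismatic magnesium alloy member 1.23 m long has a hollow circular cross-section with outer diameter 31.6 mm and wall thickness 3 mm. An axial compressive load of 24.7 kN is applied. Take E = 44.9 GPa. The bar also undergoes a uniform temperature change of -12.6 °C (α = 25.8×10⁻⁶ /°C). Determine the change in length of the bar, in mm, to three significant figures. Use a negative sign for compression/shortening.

A = 269.5 mm².
δ_mech = NL/(AE) = -24700·1230/(269.5·44900) = -2.51 mm.
δ_thermal = αLΔT = 25.8e-6·1230·-12.6 = -0.3998 mm.
δ = δ_mech + δ_thermal = -2.91 mm.

-2.91 mm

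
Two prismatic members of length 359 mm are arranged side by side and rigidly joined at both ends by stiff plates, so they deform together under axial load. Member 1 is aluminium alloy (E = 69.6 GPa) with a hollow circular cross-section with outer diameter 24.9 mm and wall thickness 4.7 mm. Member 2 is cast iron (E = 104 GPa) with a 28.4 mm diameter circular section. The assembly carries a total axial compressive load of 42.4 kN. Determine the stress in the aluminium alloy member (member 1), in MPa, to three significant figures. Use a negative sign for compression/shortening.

-34.1 MPa

A_1 = 298.3 mm².
A_2 = 633.5 mm².
Equal strain + equilibrium ⇒ each member carries load in proportion to AE: A₁E₁ = 20760000 N, A₂E₂ = 65880000 N, ΣAE = 86640000 N.
σ₁ = P·E₁/ΣAE = -42400·69600/86640000 = -34.06 MPa.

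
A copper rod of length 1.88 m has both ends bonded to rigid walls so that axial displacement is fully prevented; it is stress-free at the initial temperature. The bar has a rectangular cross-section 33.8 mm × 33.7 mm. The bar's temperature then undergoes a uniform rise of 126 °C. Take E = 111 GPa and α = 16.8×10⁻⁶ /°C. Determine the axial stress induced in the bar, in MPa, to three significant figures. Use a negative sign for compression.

-235 MPa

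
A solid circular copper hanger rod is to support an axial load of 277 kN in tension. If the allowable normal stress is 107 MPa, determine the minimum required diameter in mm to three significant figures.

57.4 mm

Required area A ≥ P/σ_allow = 277000/107 = 2589 mm².
For a solid circular section, d ≥ √(4A/π) = 57.41 mm.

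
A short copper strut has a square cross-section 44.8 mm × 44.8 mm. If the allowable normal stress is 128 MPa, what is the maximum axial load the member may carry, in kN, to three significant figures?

257 kN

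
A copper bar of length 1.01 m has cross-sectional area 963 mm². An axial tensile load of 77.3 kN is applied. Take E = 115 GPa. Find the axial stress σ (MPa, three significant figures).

80.3 MPa

σ = N/A = 77300/963 = 80.27 MPa.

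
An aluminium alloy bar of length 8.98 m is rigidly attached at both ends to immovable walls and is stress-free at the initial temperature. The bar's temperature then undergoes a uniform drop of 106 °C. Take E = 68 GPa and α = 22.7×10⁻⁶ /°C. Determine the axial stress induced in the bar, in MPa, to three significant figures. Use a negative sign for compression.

164 MPa

Free thermal expansion αLΔT = 22.7e-6 · 8980 · -106 = -21.61 mm.
The walls impose strain ε = −(-21.61)/8980 = 2.4062e-03; σ = Eε = 68000 · 2.4062e-03 = 163.6 MPa.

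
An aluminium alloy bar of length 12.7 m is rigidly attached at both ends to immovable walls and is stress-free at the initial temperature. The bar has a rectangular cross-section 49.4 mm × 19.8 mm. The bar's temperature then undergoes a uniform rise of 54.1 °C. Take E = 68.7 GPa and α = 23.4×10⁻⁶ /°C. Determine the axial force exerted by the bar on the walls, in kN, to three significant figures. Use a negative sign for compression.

-85.1 kN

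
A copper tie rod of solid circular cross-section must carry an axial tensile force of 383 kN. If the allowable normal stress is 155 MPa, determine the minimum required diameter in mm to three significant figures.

Required area A ≥ P/σ_allow = 383000/155 = 2471 mm².
For a solid circular section, d ≥ √(4A/π) = 56.09 mm.

56.1 mm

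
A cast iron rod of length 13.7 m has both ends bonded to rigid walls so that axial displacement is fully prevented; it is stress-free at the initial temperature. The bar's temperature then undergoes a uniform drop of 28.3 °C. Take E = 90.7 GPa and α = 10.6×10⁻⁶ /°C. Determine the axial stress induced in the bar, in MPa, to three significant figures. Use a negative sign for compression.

27.2 MPa

Free thermal expansion αLΔT = 10.6e-6 · 13700 · -28.3 = -4.11 mm.
The walls impose strain ε = −(-4.11)/13700 = 2.9998e-04; σ = Eε = 90700 · 2.9998e-04 = 27.21 MPa.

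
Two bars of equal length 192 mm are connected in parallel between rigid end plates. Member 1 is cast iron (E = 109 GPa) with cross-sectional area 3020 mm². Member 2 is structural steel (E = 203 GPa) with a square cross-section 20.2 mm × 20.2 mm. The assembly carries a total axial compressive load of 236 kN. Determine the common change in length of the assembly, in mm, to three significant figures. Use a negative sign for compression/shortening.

A_2 = 408 mm².
Equal strain + equilibrium ⇒ each member carries load in proportion to AE: A₁E₁ = 329200000 N, A₂E₂ = 82830000 N, ΣAE = 412000000 N.
δ = PL/ΣAE = -236000·192/412000000 = -0.11 mm.

-0.110 mm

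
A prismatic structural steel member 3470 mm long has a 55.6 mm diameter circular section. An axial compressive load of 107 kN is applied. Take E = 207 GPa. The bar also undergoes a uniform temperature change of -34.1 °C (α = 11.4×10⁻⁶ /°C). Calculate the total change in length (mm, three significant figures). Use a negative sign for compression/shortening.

A = 2428 mm².
δ_mech = NL/(AE) = -107000·3470/(2428·207000) = -0.7388 mm.
δ_thermal = αLΔT = 11.4e-6·3470·-34.1 = -1.349 mm.
δ = δ_mech + δ_thermal = -2.088 mm.

-2.09 mm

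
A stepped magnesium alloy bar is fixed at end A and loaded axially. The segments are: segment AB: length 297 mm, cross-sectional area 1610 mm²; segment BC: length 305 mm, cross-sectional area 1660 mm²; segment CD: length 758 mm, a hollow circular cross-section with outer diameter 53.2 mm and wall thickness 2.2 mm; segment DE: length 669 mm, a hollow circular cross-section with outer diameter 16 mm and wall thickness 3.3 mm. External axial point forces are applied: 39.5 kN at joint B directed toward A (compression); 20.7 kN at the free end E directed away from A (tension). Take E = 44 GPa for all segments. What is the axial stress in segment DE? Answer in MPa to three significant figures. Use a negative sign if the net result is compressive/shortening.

Internal axial forces (sectioning from the free end, tension +): N_DE = 20.7 kN, N_CD = 20.7 kN, N_BC = 20.7 kN, N_AB = -18.8 kN.
A_DE = 131.7 mm².
σ_DE = N_DE/A_DE = 20700/131.7 = 157.2 MPa.

157 MPa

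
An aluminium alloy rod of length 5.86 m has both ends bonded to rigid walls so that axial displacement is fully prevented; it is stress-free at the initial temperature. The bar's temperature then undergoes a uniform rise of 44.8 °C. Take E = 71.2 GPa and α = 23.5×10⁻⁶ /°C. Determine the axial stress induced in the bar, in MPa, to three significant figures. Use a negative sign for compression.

-75.0 MPa

Free thermal expansion αLΔT = 23.5e-6 · 5860 · 44.8 = 6.169 mm.
The walls impose strain ε = −(6.169)/5860 = -1.0528e-03; σ = Eε = 71200 · -1.0528e-03 = -74.96 MPa.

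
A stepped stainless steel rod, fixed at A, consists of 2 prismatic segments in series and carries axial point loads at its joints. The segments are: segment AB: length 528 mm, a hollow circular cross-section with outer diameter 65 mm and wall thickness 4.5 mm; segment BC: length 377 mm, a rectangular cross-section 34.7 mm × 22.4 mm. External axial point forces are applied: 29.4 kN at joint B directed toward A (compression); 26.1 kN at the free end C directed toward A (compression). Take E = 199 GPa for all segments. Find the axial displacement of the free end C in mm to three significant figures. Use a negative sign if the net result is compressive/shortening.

-0.236 mm

Internal axial forces (sectioning from the free end, tension +): N_BC = -26.1 kN, N_AB = -55.5 kN.
A_AB = 855.3 mm².
A_BC = 777.3 mm².
δ_AB = -55500·528/(855.3·199000) = -0.1722 mm
δ_BC = -26100·377/(777.3·199000) = -0.06361 mm
δ = Σδ_i = -0.2358 mm.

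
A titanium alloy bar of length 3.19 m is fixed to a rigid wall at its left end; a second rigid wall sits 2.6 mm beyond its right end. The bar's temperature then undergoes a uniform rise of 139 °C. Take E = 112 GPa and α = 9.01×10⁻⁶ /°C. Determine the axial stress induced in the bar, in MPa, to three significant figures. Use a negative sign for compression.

Free thermal expansion αLΔT = 9.01e-6 · 3190 · 139 = 3.995 mm.
The walls engage after the gap closes; constrained expansion = 3.995 − 2.6 = 1.395 mm.
The walls impose strain ε = −(1.395)/3190 = -4.3734e-04; σ = Eε = 112000 · -4.3734e-04 = -48.98 MPa.

-49.0 MPa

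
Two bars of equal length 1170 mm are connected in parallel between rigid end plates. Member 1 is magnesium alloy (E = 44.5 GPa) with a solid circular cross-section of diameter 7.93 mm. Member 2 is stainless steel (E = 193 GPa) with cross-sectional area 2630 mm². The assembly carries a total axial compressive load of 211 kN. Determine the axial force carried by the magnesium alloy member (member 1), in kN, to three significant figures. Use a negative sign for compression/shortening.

-0.910 kN

A_1 = 49.39 mm².
Equal strain + equilibrium ⇒ each member carries load in proportion to AE: A₁E₁ = 2198000 N, A₂E₂ = 507600000 N, ΣAE = 509800000 N.
F₁ = P·A₁E₁/ΣAE = -211000·2198000/509800000 = -909.7 N.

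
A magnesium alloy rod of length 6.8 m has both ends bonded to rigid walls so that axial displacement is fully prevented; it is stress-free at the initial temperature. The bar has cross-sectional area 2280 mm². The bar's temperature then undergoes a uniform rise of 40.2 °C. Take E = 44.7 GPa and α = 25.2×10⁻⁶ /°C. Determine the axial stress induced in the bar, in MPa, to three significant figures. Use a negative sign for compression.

Free thermal expansion αLΔT = 25.2e-6 · 6800 · 40.2 = 6.889 mm.
The walls impose strain ε = −(6.889)/6800 = -1.0130e-03; σ = Eε = 44700 · -1.0130e-03 = -45.28 MPa.

-45.3 MPa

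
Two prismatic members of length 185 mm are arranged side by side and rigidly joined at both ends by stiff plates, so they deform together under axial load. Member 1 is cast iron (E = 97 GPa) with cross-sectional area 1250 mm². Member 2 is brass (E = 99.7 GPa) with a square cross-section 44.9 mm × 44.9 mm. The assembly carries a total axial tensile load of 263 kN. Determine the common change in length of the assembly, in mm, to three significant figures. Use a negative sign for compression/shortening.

A_2 = 2016 mm².
Equal strain + equilibrium ⇒ each member carries load in proportion to AE: A₁E₁ = 121200000 N, A₂E₂ = 201000000 N, ΣAE = 322200000 N.
δ = PL/ΣAE = 263000·185/322200000 = 0.151 mm.

0.151 mm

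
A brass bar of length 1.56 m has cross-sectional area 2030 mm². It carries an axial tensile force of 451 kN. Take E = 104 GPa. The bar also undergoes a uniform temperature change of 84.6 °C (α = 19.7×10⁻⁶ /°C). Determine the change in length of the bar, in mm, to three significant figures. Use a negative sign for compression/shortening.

δ_mech = NL/(AE) = 451000·1560/(2030·104000) = 3.333 mm.
δ_thermal = αLΔT = 19.7e-6·1560·84.6 = 2.6 mm.
δ = δ_mech + δ_thermal = 5.932 mm.

5.93 mm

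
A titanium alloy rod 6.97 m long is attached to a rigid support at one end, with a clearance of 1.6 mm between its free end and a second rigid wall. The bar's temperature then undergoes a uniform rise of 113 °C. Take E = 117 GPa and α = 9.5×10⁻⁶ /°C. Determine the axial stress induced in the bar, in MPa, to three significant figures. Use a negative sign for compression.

Free thermal expansion αLΔT = 9.5e-6 · 6970 · 113 = 7.482 mm.
The walls engage after the gap closes; constrained expansion = 7.482 − 1.6 = 5.882 mm.
The walls impose strain ε = −(5.882)/6970 = -8.4394e-04; σ = Eε = 117000 · -8.4394e-04 = -98.74 MPa.

-98.7 MPa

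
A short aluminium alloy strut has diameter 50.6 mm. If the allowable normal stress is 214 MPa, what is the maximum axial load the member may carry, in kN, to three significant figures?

430 kN

A = 2011 mm².
P_max = σ_allow · A = 214 · 2011 = 430300 N = 430.3 kN.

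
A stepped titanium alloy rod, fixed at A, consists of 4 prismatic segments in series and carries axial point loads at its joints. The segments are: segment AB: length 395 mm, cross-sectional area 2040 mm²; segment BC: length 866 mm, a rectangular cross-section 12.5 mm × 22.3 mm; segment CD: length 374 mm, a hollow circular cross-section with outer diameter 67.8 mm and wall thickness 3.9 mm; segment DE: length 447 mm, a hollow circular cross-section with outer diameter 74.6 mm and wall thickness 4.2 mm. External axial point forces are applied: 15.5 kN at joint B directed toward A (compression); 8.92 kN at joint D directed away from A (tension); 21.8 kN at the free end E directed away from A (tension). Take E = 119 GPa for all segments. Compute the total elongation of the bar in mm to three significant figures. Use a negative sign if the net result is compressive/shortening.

Internal axial forces (sectioning from the free end, tension +): N_DE = 21.8 kN, N_CD = 30.72 kN, N_BC = 30.72 kN, N_AB = 15.22 kN.
A_BC = 278.8 mm².
A_CD = 782.9 mm².
A_DE = 928.9 mm².
δ_AB = 15220·395/(2040·119000) = 0.02476 mm
δ_BC = 30720·866/(278.8·119000) = 0.802 mm
δ_CD = 30720·374/(782.9·119000) = 0.1233 mm
δ_DE = 21800·447/(928.9·119000) = 0.08815 mm
δ = Σδ_i = 1.038 mm.

1.04 mm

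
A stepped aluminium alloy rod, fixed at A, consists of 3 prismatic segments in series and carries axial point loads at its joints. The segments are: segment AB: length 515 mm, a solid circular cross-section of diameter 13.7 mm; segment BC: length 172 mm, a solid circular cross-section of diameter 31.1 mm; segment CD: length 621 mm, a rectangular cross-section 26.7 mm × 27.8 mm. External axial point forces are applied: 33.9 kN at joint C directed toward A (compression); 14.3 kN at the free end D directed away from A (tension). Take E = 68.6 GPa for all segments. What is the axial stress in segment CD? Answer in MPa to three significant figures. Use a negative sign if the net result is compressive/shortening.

19.3 MPa

Internal axial forces (sectioning from the free end, tension +): N_CD = 14.3 kN, N_BC = -19.6 kN, N_AB = -19.6 kN.
A_CD = 742.3 mm².
σ_CD = N_CD/A_CD = 14300/742.3 = 19.27 MPa.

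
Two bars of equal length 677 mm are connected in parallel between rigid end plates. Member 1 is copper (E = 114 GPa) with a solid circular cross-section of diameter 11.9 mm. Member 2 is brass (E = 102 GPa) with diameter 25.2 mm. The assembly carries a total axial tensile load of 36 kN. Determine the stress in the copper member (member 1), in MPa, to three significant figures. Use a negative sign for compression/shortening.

64.6 MPa

A_1 = 111.2 mm².
A_2 = 498.8 mm².
Equal strain + equilibrium ⇒ each member carries load in proportion to AE: A₁E₁ = 12680000 N, A₂E₂ = 50870000 N, ΣAE = 63550000 N.
σ₁ = P·E₁/ΣAE = 36000·114000/63550000 = 64.58 MPa.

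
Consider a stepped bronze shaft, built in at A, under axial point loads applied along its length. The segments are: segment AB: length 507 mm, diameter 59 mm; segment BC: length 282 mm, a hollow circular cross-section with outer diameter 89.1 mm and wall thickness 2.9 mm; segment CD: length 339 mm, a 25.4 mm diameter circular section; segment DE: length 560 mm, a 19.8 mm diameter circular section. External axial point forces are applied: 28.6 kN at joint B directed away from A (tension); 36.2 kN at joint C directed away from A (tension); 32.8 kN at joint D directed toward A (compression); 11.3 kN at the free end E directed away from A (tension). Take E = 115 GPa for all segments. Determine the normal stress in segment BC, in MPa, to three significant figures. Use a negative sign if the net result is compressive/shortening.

18.7 MPa

Internal axial forces (sectioning from the free end, tension +): N_DE = 11.3 kN, N_CD = -21.5 kN, N_BC = 14.7 kN, N_AB = 43.3 kN.
A_BC = 785.3 mm².
σ_BC = N_BC/A_BC = 14700/785.3 = 18.72 MPa.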